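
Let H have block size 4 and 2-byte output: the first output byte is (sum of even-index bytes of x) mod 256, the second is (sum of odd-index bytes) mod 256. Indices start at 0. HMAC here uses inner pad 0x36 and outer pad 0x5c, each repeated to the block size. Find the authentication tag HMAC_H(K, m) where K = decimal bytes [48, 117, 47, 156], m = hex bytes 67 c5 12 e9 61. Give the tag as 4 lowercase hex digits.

d884

Key decimal bytes [48, 117, 47, 156] = 30 75 2f 9c is exactly B = 4 bytes: K' = 30 75 2f 9c.
K' ⊕ ipad = 06 43 19 aa.  K' ⊕ opad = 6c 29 73 c0.
Inner input = (K'⊕ipad) ∥ m = 06 43 19 aa ∥ 67 c5 12 e9 61.
Inner hash: even-index sum = 249 mod 256 = 249; odd-index sum = 667 mod 256 = 155 → f9 9b.
Outer input = (K'⊕opad) ∥ inner = 6c 29 73 c0 ∥ f9 9b.
Outer hash (tag): even-index sum = 472 mod 256 = 216; odd-index sum = 388 mod 256 = 132 → d8 84.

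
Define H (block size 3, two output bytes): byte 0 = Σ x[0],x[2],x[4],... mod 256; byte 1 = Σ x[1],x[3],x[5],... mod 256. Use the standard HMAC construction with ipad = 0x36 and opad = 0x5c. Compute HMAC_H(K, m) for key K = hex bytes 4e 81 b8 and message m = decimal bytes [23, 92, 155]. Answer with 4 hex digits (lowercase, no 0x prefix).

5f3f

Key hex bytes 4e 81 b8 is exactly B = 3 bytes: K' = 4e 81 b8.
K' ⊕ ipad = 78 b7 8e.  K' ⊕ opad = 12 dd e4.
Inner input = (K'⊕ipad) ∥ m = 78 b7 8e ∥ 17 5c 9b.
Inner hash: even-index sum = 354 mod 256 = 98; odd-index sum = 361 mod 256 = 105 → 62 69.
Outer input = (K'⊕opad) ∥ inner = 12 dd e4 ∥ 62 69.
Outer hash (tag): even-index sum = 351 mod 256 = 95; odd-index sum = 319 mod 256 = 63 → 5f 3f.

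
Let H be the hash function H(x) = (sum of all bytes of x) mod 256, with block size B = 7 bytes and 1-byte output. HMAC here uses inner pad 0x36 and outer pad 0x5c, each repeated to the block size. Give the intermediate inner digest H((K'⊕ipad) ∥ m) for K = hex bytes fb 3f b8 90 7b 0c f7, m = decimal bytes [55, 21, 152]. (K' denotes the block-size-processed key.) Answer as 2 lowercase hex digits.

Key hex bytes fb 3f b8 90 7b 0c f7 is exactly B = 7 bytes: K' = fb 3f b8 90 7b 0c f7.
K' ⊕ ipad = cd 09 8e a6 4d 3a c1.
Inner input = cd 09 8e a6 4d 3a c1 ∥ 37 15 98.
Inner hash: sum = 205+9+142+166+77+58+193+55+21+152 = 1078; mod 256 = 54 → 36.

36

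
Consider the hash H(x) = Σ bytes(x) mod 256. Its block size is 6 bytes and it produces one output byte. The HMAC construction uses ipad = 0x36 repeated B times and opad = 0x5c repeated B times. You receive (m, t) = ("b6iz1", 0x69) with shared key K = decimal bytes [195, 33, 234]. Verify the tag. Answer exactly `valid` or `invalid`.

Key decimal bytes [195, 33, 234] = c3 21 ea is 3 bytes ≤ B = 6; zero-pad to 6 bytes: K' = c3 21 ea 00 00 00.
K' ⊕ ipad = f5 17 dc 36 36 36; K' ⊕ opad = 9f 7d b6 5c 5c 5c.
Inner hash: sum = 245+23+220+54+54+54+98+54+105+122+49 = 1078; mod 256 = 54 → 36.
Outer hash (recomputed tag): sum = 159+125+182+92+92+92+54 = 796; mod 256 = 28 → 1c.
Recomputed tag = 1c; claimed = 69 → mismatch.

invalid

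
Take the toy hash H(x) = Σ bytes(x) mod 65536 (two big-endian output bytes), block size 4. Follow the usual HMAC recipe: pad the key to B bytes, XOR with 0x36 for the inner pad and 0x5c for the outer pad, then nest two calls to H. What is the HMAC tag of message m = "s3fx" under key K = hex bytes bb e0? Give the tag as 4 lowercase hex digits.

02b1

Key hex bytes bb e0 is 2 bytes ≤ B = 4; zero-pad to 4 bytes: K' = bb e0 00 00.
K' ⊕ ipad = 8d d6 36 36.  K' ⊕ opad = e7 bc 5c 5c.
Inner input = (K'⊕ipad) ∥ m = 8d d6 36 36 ∥ 73 33 66 78.
Inner hash: sum = 141+214+54+54+115+51+102+120 = 851 → 03 53.
Outer input = (K'⊕opad) ∥ inner = e7 bc 5c 5c ∥ 03 53.
Outer hash (tag): sum = 231+188+92+92+3+83 = 689 → 02 b1.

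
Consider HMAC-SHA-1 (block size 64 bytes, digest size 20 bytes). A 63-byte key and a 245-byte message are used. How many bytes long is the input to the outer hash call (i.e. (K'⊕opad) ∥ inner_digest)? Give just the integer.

84

Key is 63 ≤ 64 bytes, zero-padded: |K'| = 64.
Outer input = (K'⊕opad) ∥ H(inner) → 64 + 20 = 84 bytes.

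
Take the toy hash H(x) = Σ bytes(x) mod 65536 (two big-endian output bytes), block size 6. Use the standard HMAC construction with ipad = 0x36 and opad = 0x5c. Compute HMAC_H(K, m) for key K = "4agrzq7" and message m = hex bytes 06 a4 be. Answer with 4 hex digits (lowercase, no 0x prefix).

Key "4agrzq7" = 34 61 67 72 7a 71 37 is 7 bytes > B = 6, so hash it first: H(key) = 02 90, then zero-pad to 6 bytes: K' = 02 90 00 00 00 00.
K' ⊕ ipad = 34 a6 36 36 36 36.  K' ⊕ opad = 5e cc 5c 5c 5c 5c.
Inner input = (K'⊕ipad) ∥ m = 34 a6 36 36 36 36 ∥ 06 a4 be.
Inner hash: sum = 52+166+54+54+54+54+6+164+190 = 794 → 03 1a.
Outer input = (K'⊕opad) ∥ inner = 5e cc 5c 5c 5c 5c ∥ 03 1a.
Outer hash (tag): sum = 94+204+92+92+92+92+3+26 = 695 → 02 b7.

02b7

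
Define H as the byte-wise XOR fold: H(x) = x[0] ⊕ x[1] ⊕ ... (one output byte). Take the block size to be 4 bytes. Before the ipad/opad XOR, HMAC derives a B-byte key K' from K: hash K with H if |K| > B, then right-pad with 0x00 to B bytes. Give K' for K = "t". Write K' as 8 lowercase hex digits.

Key "t" = 74 is 1 byte ≤ B = 4; zero-pad to 4 bytes: K' = 74 00 00 00.

74000000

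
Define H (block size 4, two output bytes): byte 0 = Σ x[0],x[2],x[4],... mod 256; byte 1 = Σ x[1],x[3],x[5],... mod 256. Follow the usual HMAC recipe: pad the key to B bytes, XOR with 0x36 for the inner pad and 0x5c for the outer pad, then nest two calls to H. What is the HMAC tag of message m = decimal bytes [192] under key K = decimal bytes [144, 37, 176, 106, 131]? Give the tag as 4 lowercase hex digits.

Key decimal bytes [144, 37, 176, 106, 131] = 90 25 b0 6a 83 is 5 bytes > B = 4, so hash it first: H(key) = c3 8f, then zero-pad to 4 bytes: K' = c3 8f 00 00.
K' ⊕ ipad = f5 b9 36 36.  K' ⊕ opad = 9f d3 5c 5c.
Inner input = (K'⊕ipad) ∥ m = f5 b9 36 36 ∥ c0.
Inner hash: even-index sum = 491 mod 256 = 235; odd-index sum = 239 mod 256 = 239 → eb ef.
Outer input = (K'⊕opad) ∥ inner = 9f d3 5c 5c ∥ eb ef.
Outer hash (tag): even-index sum = 486 mod 256 = 230; odd-index sum = 542 mod 256 = 30 → e6 1e.

e61e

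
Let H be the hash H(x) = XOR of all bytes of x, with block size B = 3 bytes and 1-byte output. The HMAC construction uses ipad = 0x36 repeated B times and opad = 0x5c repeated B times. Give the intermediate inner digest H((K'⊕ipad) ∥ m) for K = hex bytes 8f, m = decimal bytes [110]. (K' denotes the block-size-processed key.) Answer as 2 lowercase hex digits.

Key hex bytes 8f is 1 byte ≤ B = 3; zero-pad to 3 bytes: K' = 8f 00 00.
K' ⊕ ipad = b9 36 36.
Inner input = b9 36 36 ∥ 6e.
Inner hash: XOR b9⊕36⊕36⊕6e = d7.

d7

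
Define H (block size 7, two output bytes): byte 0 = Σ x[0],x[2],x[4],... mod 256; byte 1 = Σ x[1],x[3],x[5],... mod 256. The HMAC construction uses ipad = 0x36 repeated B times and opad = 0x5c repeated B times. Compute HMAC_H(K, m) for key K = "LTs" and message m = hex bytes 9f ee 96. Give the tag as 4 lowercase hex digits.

Key "LTs" = 4c 54 73 is 3 bytes ≤ B = 7; zero-pad to 7 bytes: K' = 4c 54 73 00 00 00 00.
K' ⊕ ipad = 7a 62 45 36 36 36 36.  K' ⊕ opad = 10 08 2f 5c 5c 5c 5c.
Inner input = (K'⊕ipad) ∥ m = 7a 62 45 36 36 36 36 ∥ 9f ee 96.
Inner hash: even-index sum = 537 mod 256 = 25; odd-index sum = 515 mod 256 = 3 → 19 03.
Outer input = (K'⊕opad) ∥ inner = 10 08 2f 5c 5c 5c 5c ∥ 19 03.
Outer hash (tag): even-index sum = 250 mod 256 = 250; odd-index sum = 217 mod 256 = 217 → fa d9.

fad9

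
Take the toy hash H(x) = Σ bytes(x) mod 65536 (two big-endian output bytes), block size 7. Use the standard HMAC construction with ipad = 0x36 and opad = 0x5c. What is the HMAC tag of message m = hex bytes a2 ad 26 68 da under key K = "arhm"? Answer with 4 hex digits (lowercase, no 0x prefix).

0295

Key "arhm" = 61 72 68 6d is 4 bytes ≤ B = 7; zero-pad to 7 bytes: K' = 61 72 68 6d 00 00 00.
K' ⊕ ipad = 57 44 5e 5b 36 36 36.  K' ⊕ opad = 3d 2e 34 31 5c 5c 5c.
Inner input = (K'⊕ipad) ∥ m = 57 44 5e 5b 36 36 36 ∥ a2 ad 26 68 da.
Inner hash: sum = 87+68+94+91+54+54+54+162+173+38+104+218 = 1197 → 04 ad.
Outer input = (K'⊕opad) ∥ inner = 3d 2e 34 31 5c 5c 5c ∥ 04 ad.
Outer hash (tag): sum = 61+46+52+49+92+92+92+4+173 = 661 → 02 95.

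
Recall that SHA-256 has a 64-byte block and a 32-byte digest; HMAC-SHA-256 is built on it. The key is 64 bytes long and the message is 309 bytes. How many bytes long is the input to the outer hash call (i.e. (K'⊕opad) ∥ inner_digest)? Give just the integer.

96

Key is 64 ≤ 64 bytes, zero-padded: |K'| = 64.
Outer input = (K'⊕opad) ∥ H(inner) → 64 + 32 = 96 bytes.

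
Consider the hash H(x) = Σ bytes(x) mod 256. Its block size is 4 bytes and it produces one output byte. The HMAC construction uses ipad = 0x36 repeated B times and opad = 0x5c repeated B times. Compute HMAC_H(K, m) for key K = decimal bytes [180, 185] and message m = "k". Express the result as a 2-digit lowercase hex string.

Key decimal bytes [180, 185] = b4 b9 is 2 bytes ≤ B = 4; zero-pad to 4 bytes: K' = b4 b9 00 00.
K' ⊕ ipad = 82 8f 36 36.  K' ⊕ opad = e8 e5 5c 5c.
Inner input = (K'⊕ipad) ∥ m = 82 8f 36 36 ∥ 6b.
Inner hash: sum = 130+143+54+54+107 = 488; mod 256 = 232 → e8.
Outer input = (K'⊕opad) ∥ inner = e8 e5 5c 5c ∥ e8.
Outer hash (tag): sum = 232+229+92+92+232 = 877; mod 256 = 109 → 6d.

6d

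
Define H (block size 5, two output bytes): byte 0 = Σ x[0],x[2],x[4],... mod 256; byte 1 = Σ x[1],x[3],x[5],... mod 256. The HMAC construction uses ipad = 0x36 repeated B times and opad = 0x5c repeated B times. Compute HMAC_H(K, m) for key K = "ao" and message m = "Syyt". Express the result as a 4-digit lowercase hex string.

Key "ao" = 61 6f is 2 bytes ≤ B = 5; zero-pad to 5 bytes: K' = 61 6f 00 00 00.
K' ⊕ ipad = 57 59 36 36 36.  K' ⊕ opad = 3d 33 5c 5c 5c.
Inner input = (K'⊕ipad) ∥ m = 57 59 36 36 36 ∥ 53 79 79 74.
Inner hash: even-index sum = 432 mod 256 = 176; odd-index sum = 347 mod 256 = 91 → b0 5b.
Outer input = (K'⊕opad) ∥ inner = 3d 33 5c 5c 5c ∥ b0 5b.
Outer hash (tag): even-index sum = 336 mod 256 = 80; odd-index sum = 319 mod 256 = 63 → 50 3f.

503f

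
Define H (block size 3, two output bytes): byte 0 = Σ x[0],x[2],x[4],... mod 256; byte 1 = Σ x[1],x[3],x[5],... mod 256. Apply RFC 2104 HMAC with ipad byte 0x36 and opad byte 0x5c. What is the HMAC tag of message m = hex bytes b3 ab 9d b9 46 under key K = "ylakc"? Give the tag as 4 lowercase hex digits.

Key "ylakc" = 79 6c 61 6b 63 is 5 bytes > B = 3, so hash it first: H(key) = 3d d7, then zero-pad to 3 bytes: K' = 3d d7 00.
K' ⊕ ipad = 0b e1 36.  K' ⊕ opad = 61 8b 5c.
Inner input = (K'⊕ipad) ∥ m = 0b e1 36 ∥ b3 ab 9d b9 46.
Inner hash: even-index sum = 421 mod 256 = 165; odd-index sum = 631 mod 256 = 119 → a5 77.
Outer input = (K'⊕opad) ∥ inner = 61 8b 5c ∥ a5 77.
Outer hash (tag): even-index sum = 308 mod 256 = 52; odd-index sum = 304 mod 256 = 48 → 34 30.

3430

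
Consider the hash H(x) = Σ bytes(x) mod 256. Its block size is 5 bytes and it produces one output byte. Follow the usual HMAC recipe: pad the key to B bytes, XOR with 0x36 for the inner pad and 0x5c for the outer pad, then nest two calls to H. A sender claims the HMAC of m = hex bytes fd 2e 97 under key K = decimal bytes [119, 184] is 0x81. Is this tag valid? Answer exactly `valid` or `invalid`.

invalid

Key decimal bytes [119, 184] = 77 b8 is 2 bytes ≤ B = 5; zero-pad to 5 bytes: K' = 77 b8 00 00 00.
K' ⊕ ipad = 41 8e 36 36 36; K' ⊕ opad = 2b e4 5c 5c 5c.
Inner hash: sum = 65+142+54+54+54+253+46+151 = 819; mod 256 = 51 → 33.
Outer hash (recomputed tag): sum = 43+228+92+92+92+51 = 598; mod 256 = 86 → 56.
Recomputed tag = 56; claimed = 81 → mismatch.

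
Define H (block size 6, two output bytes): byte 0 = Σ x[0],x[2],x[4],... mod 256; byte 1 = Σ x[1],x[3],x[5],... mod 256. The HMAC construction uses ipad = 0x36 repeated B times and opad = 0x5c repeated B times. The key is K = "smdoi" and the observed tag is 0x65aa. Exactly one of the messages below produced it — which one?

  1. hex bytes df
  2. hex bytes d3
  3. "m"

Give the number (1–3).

Key "smdoi" = 73 6d 64 6f 69 is 5 bytes ≤ B = 6; zero-pad to 6 bytes: K' = 73 6d 64 6f 69 00.
K' ⊕ ipad = 45 5b 52 59 5f 36; K' ⊕ opad = 2f 31 38 33 35 5c.
m1: inner = H(45 5b 52 59 5f 36 df) = d5 ea; tag = H(2f 31 38 33 35 5c d5 ea) = 71aa
m2: inner = H(45 5b 52 59 5f 36 d3) = c9 ea; tag = H(2f 31 38 33 35 5c c9 ea) = 65aa ← matches
m3: inner = H(45 5b 52 59 5f 36 6d) = 63 ea; tag = H(2f 31 38 33 35 5c 63 ea) = ffaa

2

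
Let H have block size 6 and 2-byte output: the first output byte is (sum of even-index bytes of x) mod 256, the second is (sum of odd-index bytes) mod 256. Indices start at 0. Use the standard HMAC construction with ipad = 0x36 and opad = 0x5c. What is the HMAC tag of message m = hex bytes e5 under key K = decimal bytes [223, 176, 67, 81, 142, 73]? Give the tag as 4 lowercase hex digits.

6f7a

Key decimal bytes [223, 176, 67, 81, 142, 73] = df b0 43 51 8e 49 is exactly B = 6 bytes: K' = df b0 43 51 8e 49.
K' ⊕ ipad = e9 86 75 67 b8 7f.  K' ⊕ opad = 83 ec 1f 0d d2 15.
Inner input = (K'⊕ipad) ∥ m = e9 86 75 67 b8 7f ∥ e5.
Inner hash: even-index sum = 763 mod 256 = 251; odd-index sum = 364 mod 256 = 108 → fb 6c.
Outer input = (K'⊕opad) ∥ inner = 83 ec 1f 0d d2 15 ∥ fb 6c.
Outer hash (tag): even-index sum = 623 mod 256 = 111; odd-index sum = 378 mod 256 = 122 → 6f 7a.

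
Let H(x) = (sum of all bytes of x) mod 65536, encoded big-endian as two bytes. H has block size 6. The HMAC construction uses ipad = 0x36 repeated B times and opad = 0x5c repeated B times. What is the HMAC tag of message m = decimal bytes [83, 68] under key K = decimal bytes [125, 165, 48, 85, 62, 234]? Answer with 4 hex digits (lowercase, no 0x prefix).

036b

Key decimal bytes [125, 165, 48, 85, 62, 234] = 7d a5 30 55 3e ea is exactly B = 6 bytes: K' = 7d a5 30 55 3e ea.
K' ⊕ ipad = 4b 93 06 63 08 dc.  K' ⊕ opad = 21 f9 6c 09 62 b6.
Inner input = (K'⊕ipad) ∥ m = 4b 93 06 63 08 dc ∥ 53 44.
Inner hash: sum = 75+147+6+99+8+220+83+68 = 706 → 02 c2.
Outer input = (K'⊕opad) ∥ inner = 21 f9 6c 09 62 b6 ∥ 02 c2.
Outer hash (tag): sum = 33+249+108+9+98+182+2+194 = 875 → 03 6b.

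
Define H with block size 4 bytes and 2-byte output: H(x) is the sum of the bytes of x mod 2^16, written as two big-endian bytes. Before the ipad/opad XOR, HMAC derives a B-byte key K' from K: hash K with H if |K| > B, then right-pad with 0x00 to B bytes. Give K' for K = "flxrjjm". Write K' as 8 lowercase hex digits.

|K| = 7 > B = 4, so first hash the key.
H(K): sum = 102+108+120+114+106+106+109 = 765 → 02 fd.
Zero-pad H(K) = 02 fd to 4 bytes: K' = 02 fd 00 00.

02fd0000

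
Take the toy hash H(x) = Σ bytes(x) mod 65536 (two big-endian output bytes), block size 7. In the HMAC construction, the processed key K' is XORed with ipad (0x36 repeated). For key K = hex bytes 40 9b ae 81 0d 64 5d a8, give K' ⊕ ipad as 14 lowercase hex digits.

Key hex bytes 40 9b ae 81 0d 64 5d a8 is 8 bytes > B = 7, so hash it first: H(key) = 03 80, then zero-pad to 7 bytes: K' = 03 80 00 00 00 00 00.
XOR each byte with 0x36: 03⊕36=35, 80⊕36=b6, 00⊕36=36, 00⊕36=36, 00⊕36=36, 00⊕36=36, 00⊕36=36.

35b63636363636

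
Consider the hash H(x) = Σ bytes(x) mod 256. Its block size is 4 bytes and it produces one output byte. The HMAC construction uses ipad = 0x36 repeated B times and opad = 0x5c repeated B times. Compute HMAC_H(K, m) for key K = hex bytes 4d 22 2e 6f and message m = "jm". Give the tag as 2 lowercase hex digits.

0b

Key hex bytes 4d 22 2e 6f is exactly B = 4 bytes: K' = 4d 22 2e 6f.
K' ⊕ ipad = 7b 14 18 59.  K' ⊕ opad = 11 7e 72 33.
Inner input = (K'⊕ipad) ∥ m = 7b 14 18 59 ∥ 6a 6d.
Inner hash: sum = 123+20+24+89+106+109 = 471; mod 256 = 215 → d7.
Outer input = (K'⊕opad) ∥ inner = 11 7e 72 33 ∥ d7.
Outer hash (tag): sum = 17+126+114+51+215 = 523; mod 256 = 11 → 0b.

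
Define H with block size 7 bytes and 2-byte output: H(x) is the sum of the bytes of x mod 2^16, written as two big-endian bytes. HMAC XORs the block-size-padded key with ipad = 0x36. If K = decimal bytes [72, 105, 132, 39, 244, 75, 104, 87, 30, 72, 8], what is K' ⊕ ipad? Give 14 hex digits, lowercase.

Key decimal bytes [72, 105, 132, 39, 244, 75, 104, 87, 30, 72, 8] = 48 69 84 27 f4 4b 68 57 1e 48 08 is 11 bytes > B = 7, so hash it first: H(key) = 03 c8, then zero-pad to 7 bytes: K' = 03 c8 00 00 00 00 00.
XOR each byte with 0x36: 03⊕36=35, c8⊕36=fe, 00⊕36=36, 00⊕36=36, 00⊕36=36, 00⊕36=36, 00⊕36=36.

35fe3636363636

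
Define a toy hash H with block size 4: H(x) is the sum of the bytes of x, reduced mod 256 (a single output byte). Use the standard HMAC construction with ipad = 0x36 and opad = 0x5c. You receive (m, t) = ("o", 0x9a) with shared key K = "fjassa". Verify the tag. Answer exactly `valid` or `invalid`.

Key "fjassa" = 66 6a 61 73 73 61 is 6 bytes > B = 4, so hash it first: H(key) = 78, then zero-pad to 4 bytes: K' = 78 00 00 00.
K' ⊕ ipad = 4e 36 36 36; K' ⊕ opad = 24 5c 5c 5c.
Inner hash: sum = 78+54+54+54+111 = 351; mod 256 = 95 → 5f.
Outer hash (recomputed tag): sum = 36+92+92+92+95 = 407; mod 256 = 151 → 97.
Recomputed tag = 97; claimed = 9a → mismatch.

invalid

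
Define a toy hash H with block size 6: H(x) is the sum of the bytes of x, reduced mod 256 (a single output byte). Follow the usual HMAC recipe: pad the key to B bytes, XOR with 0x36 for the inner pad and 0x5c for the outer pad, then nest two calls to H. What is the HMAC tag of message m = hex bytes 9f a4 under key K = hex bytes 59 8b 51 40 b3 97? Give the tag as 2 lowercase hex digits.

Key hex bytes 59 8b 51 40 b3 97 is exactly B = 6 bytes: K' = 59 8b 51 40 b3 97.
K' ⊕ ipad = 6f bd 67 76 85 a1.  K' ⊕ opad = 05 d7 0d 1c ef cb.
Inner input = (K'⊕ipad) ∥ m = 6f bd 67 76 85 a1 ∥ 9f a4.
Inner hash: sum = 111+189+103+118+133+161+159+164 = 1138; mod 256 = 114 → 72.
Outer input = (K'⊕opad) ∥ inner = 05 d7 0d 1c ef cb ∥ 72.
Outer hash (tag): sum = 5+215+13+28+239+203+114 = 817; mod 256 = 49 → 31.

31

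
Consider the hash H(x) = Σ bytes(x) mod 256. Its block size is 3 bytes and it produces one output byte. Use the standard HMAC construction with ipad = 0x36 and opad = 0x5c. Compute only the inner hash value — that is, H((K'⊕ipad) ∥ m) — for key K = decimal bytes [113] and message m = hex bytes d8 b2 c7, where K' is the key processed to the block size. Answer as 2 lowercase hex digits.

Key decimal bytes [113] = 71 is 1 byte ≤ B = 3; zero-pad to 3 bytes: K' = 71 00 00.
K' ⊕ ipad = 47 36 36.
Inner input = 47 36 36 ∥ d8 b2 c7.
Inner hash: sum = 71+54+54+216+178+199 = 772; mod 256 = 4 → 04.

04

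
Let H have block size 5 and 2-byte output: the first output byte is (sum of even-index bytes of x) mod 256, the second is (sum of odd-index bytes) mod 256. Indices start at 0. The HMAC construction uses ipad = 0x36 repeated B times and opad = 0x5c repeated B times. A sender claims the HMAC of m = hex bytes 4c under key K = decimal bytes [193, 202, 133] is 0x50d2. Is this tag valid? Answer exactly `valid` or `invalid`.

Key decimal bytes [193, 202, 133] = c1 ca 85 is 3 bytes ≤ B = 5; zero-pad to 5 bytes: K' = c1 ca 85 00 00.
K' ⊕ ipad = f7 fc b3 36 36; K' ⊕ opad = 9d 96 d9 5c 5c.
Inner hash: even-index sum = 480 mod 256 = 224; odd-index sum = 382 mod 256 = 126 → e0 7e.
Outer hash (recomputed tag): even-index sum = 592 mod 256 = 80; odd-index sum = 466 mod 256 = 210 → 50 d2.
Recomputed tag = 50d2; claimed = 50d2 → match.

valid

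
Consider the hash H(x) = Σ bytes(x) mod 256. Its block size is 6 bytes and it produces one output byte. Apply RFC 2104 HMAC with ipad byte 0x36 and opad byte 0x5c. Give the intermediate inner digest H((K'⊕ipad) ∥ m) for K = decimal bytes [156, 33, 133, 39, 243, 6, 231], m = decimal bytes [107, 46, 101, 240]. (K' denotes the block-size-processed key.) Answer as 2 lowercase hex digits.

Key decimal bytes [156, 33, 133, 39, 243, 6, 231] = 9c 21 85 27 f3 06 e7 is 7 bytes > B = 6, so hash it first: H(key) = 49, then zero-pad to 6 bytes: K' = 49 00 00 00 00 00.
K' ⊕ ipad = 7f 36 36 36 36 36.
Inner input = 7f 36 36 36 36 36 ∥ 6b 2e 65 f0.
Inner hash: sum = 127+54+54+54+54+54+107+46+101+240 = 891; mod 256 = 123 → 7b.

7b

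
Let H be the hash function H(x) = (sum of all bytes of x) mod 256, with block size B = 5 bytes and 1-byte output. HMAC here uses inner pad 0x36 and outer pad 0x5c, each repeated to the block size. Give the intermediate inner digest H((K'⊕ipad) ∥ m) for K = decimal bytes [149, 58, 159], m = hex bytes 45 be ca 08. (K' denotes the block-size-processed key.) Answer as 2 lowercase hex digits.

99

Key decimal bytes [149, 58, 159] = 95 3a 9f is 3 bytes ≤ B = 5; zero-pad to 5 bytes: K' = 95 3a 9f 00 00.
K' ⊕ ipad = a3 0c a9 36 36.
Inner input = a3 0c a9 36 36 ∥ 45 be ca 08.
Inner hash: sum = 163+12+169+54+54+69+190+202+8 = 921; mod 256 = 153 → 99.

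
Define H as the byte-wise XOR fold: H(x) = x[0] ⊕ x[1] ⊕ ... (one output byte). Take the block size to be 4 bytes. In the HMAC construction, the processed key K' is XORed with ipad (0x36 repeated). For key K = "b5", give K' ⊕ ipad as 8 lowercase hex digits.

54033636

Key "b5" = 62 35 is 2 bytes ≤ B = 4; zero-pad to 4 bytes: K' = 62 35 00 00.
XOR each byte with 0x36: 62⊕36=54, 35⊕36=03, 00⊕36=36, 00⊕36=36.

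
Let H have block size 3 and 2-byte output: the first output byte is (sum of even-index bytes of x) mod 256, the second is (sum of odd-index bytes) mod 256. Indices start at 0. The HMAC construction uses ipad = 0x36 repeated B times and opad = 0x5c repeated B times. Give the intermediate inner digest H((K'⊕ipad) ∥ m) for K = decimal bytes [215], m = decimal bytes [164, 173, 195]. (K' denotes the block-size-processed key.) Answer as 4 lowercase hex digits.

Key decimal bytes [215] = d7 is 1 byte ≤ B = 3; zero-pad to 3 bytes: K' = d7 00 00.
K' ⊕ ipad = e1 36 36.
Inner input = e1 36 36 ∥ a4 ad c3.
Inner hash: even-index sum = 452 mod 256 = 196; odd-index sum = 413 mod 256 = 157 → c4 9d.

c49d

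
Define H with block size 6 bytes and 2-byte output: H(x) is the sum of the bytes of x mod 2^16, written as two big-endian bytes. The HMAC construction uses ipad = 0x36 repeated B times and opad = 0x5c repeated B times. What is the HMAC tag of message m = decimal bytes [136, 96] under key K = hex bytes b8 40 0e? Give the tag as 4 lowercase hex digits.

Key hex bytes b8 40 0e is 3 bytes ≤ B = 6; zero-pad to 6 bytes: K' = b8 40 0e 00 00 00.
K' ⊕ ipad = 8e 76 38 36 36 36.  K' ⊕ opad = e4 1c 52 5c 5c 5c.
Inner input = (K'⊕ipad) ∥ m = 8e 76 38 36 36 36 ∥ 88 60.
Inner hash: sum = 142+118+56+54+54+54+136+96 = 710 → 02 c6.
Outer input = (K'⊕opad) ∥ inner = e4 1c 52 5c 5c 5c ∥ 02 c6.
Outer hash (tag): sum = 228+28+82+92+92+92+2+198 = 814 → 03 2e.

032e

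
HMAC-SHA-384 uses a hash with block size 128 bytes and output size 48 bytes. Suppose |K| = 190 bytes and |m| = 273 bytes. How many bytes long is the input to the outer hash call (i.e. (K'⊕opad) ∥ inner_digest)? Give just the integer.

176

Key is 190 > 128 bytes, so it is hashed to 48 bytes then zero-padded to 128: |K'| = 128.
Outer input = (K'⊕opad) ∥ H(inner) → 128 + 48 = 176 bytes.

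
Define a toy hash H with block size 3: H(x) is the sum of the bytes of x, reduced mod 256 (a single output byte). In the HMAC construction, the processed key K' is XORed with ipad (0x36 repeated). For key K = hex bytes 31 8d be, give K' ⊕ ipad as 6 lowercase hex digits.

Key hex bytes 31 8d be is exactly B = 3 bytes: K' = 31 8d be.
XOR each byte with 0x36: 31⊕36=07, 8d⊕36=bb, be⊕36=88.

07bb88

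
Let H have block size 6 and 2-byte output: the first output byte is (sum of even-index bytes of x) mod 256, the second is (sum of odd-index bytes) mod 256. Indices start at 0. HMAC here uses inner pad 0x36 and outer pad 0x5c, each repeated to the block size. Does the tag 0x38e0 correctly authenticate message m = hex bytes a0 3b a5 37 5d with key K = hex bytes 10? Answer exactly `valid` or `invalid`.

Key hex bytes 10 is 1 byte ≤ B = 6; zero-pad to 6 bytes: K' = 10 00 00 00 00 00.
K' ⊕ ipad = 26 36 36 36 36 36; K' ⊕ opad = 4c 5c 5c 5c 5c 5c.
Inner hash: even-index sum = 564 mod 256 = 52; odd-index sum = 276 mod 256 = 20 → 34 14.
Outer hash (recomputed tag): even-index sum = 312 mod 256 = 56; odd-index sum = 296 mod 256 = 40 → 38 28.
Recomputed tag = 3828; claimed = 38e0 → mismatch.

invalid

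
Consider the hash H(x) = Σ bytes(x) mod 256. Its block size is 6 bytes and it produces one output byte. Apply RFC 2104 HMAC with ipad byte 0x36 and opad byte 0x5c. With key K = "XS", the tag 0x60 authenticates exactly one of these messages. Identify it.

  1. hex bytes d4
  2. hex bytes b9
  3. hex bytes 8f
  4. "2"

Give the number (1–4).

4

Key "XS" = 58 53 is 2 bytes ≤ B = 6; zero-pad to 6 bytes: K' = 58 53 00 00 00 00.
K' ⊕ ipad = 6e 65 36 36 36 36; K' ⊕ opad = 04 0f 5c 5c 5c 5c.
m1: inner = H(6e 65 36 36 36 36 d4) = 7f; tag = H(04 0f 5c 5c 5c 5c 7f) = 02
m2: inner = H(6e 65 36 36 36 36 b9) = 64; tag = H(04 0f 5c 5c 5c 5c 64) = e7
m3: inner = H(6e 65 36 36 36 36 8f) = 3a; tag = H(04 0f 5c 5c 5c 5c 3a) = bd
m4: inner = H(6e 65 36 36 36 36 32) = dd; tag = H(04 0f 5c 5c 5c 5c dd) = 60 ← matches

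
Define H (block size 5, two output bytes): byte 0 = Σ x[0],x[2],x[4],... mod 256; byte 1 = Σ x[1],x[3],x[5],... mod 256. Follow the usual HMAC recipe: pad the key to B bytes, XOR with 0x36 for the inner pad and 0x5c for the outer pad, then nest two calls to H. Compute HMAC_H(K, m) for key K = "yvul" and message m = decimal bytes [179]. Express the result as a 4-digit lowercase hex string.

Key "yvul" = 79 76 75 6c is 4 bytes ≤ B = 5; zero-pad to 5 bytes: K' = 79 76 75 6c 00.
K' ⊕ ipad = 4f 40 43 5a 36.  K' ⊕ opad = 25 2a 29 30 5c.
Inner input = (K'⊕ipad) ∥ m = 4f 40 43 5a 36 ∥ b3.
Inner hash: even-index sum = 200 mod 256 = 200; odd-index sum = 333 mod 256 = 77 → c8 4d.
Outer input = (K'⊕opad) ∥ inner = 25 2a 29 30 5c ∥ c8 4d.
Outer hash (tag): even-index sum = 247 mod 256 = 247; odd-index sum = 290 mod 256 = 34 → f7 22.

f722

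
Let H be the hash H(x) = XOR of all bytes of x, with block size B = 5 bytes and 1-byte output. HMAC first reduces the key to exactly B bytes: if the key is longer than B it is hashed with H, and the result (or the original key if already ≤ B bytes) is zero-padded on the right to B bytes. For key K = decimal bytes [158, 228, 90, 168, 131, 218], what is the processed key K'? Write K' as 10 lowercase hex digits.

d100000000

|K| = 6 > B = 5, so first hash the key.
H(K): XOR 9e⊕e4⊕5a⊕a8⊕83⊕da = d1.
Zero-pad H(K) = d1 to 5 bytes: K' = d1 00 00 00 00.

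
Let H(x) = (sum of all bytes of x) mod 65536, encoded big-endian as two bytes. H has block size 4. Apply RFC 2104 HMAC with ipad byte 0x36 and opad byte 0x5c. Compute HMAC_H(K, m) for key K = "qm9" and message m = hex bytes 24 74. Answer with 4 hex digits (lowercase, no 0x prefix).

019f

Key "qm9" = 71 6d 39 is 3 bytes ≤ B = 4; zero-pad to 4 bytes: K' = 71 6d 39 00.
K' ⊕ ipad = 47 5b 0f 36.  K' ⊕ opad = 2d 31 65 5c.
Inner input = (K'⊕ipad) ∥ m = 47 5b 0f 36 ∥ 24 74.
Inner hash: sum = 71+91+15+54+36+116 = 383 → 01 7f.
Outer input = (K'⊕opad) ∥ inner = 2d 31 65 5c ∥ 01 7f.
Outer hash (tag): sum = 45+49+101+92+1+127 = 415 → 01 9f.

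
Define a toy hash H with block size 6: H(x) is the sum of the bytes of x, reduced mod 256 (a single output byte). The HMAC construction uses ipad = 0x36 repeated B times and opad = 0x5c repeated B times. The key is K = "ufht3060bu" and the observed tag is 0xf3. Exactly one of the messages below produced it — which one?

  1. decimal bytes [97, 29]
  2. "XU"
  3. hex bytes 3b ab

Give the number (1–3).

Key "ufht3060bu" = 75 66 68 74 33 30 36 30 62 75 is 10 bytes > B = 6, so hash it first: H(key) = 57, then zero-pad to 6 bytes: K' = 57 00 00 00 00 00.
K' ⊕ ipad = 61 36 36 36 36 36; K' ⊕ opad = 0b 5c 5c 5c 5c 5c.
m1: inner = H(61 36 36 36 36 36 61 1d) = ed; tag = H(0b 5c 5c 5c 5c 5c ed) = c4
m2: inner = H(61 36 36 36 36 36 58 55) = 1c; tag = H(0b 5c 5c 5c 5c 5c 1c) = f3 ← matches
m3: inner = H(61 36 36 36 36 36 3b ab) = 55; tag = H(0b 5c 5c 5c 5c 5c 55) = 2c

2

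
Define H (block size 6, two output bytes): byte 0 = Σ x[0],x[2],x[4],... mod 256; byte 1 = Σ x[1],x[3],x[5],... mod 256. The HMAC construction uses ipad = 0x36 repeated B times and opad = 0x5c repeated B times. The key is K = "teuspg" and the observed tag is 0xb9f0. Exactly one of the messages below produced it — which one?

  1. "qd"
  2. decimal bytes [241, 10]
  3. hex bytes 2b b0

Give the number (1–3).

Key "teuspg" = 74 65 75 73 70 67 is exactly B = 6 bytes: K' = 74 65 75 73 70 67.
K' ⊕ ipad = 42 53 43 45 46 51; K' ⊕ opad = 28 39 29 2f 2c 3b.
m1: inner = H(42 53 43 45 46 51 71 64) = 3c 4d; tag = H(28 39 29 2f 2c 3b 3c 4d) = b9f0 ← matches
m2: inner = H(42 53 43 45 46 51 f1 0a) = bc f3; tag = H(28 39 29 2f 2c 3b bc f3) = 3996
m3: inner = H(42 53 43 45 46 51 2b b0) = f6 99; tag = H(28 39 29 2f 2c 3b f6 99) = 733c

1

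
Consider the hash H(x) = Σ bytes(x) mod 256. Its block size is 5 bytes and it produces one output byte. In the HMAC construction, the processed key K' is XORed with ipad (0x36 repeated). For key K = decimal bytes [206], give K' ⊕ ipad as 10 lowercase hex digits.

f836363636

Key decimal bytes [206] = ce is 1 byte ≤ B = 5; zero-pad to 5 bytes: K' = ce 00 00 00 00.
XOR each byte with 0x36: ce⊕36=f8, 00⊕36=36, 00⊕36=36, 00⊕36=36, 00⊕36=36.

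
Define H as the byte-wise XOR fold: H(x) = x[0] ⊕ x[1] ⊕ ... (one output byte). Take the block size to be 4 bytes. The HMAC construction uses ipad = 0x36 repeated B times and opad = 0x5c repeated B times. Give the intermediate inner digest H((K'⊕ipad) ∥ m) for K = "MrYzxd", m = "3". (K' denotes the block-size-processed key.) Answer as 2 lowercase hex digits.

33

Key "MrYzxd" = 4d 72 59 7a 78 64 is 6 bytes > B = 4, so hash it first: H(key) = 00, then zero-pad to 4 bytes: K' = 00 00 00 00.
K' ⊕ ipad = 36 36 36 36.
Inner input = 36 36 36 36 ∥ 33.
Inner hash: XOR 36⊕36⊕36⊕36⊕33 = 33.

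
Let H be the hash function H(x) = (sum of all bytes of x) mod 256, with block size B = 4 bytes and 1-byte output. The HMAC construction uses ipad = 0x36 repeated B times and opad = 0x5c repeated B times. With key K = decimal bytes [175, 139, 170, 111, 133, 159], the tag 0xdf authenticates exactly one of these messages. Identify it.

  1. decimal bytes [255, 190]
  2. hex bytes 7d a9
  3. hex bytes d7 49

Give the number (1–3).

1

Key decimal bytes [175, 139, 170, 111, 133, 159] = af 8b aa 6f 85 9f is 6 bytes > B = 4, so hash it first: H(key) = 77, then zero-pad to 4 bytes: K' = 77 00 00 00.
K' ⊕ ipad = 41 36 36 36; K' ⊕ opad = 2b 5c 5c 5c.
m1: inner = H(41 36 36 36 ff be) = a0; tag = H(2b 5c 5c 5c a0) = df ← matches
m2: inner = H(41 36 36 36 7d a9) = 09; tag = H(2b 5c 5c 5c 09) = 48
m3: inner = H(41 36 36 36 d7 49) = 03; tag = H(2b 5c 5c 5c 03) = 42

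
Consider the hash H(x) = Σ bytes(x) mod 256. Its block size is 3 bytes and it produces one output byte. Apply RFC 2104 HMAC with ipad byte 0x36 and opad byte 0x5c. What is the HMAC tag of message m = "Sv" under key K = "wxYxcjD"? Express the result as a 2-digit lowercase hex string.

61

Key "wxYxcjD" = 77 78 59 78 63 6a 44 is 7 bytes > B = 3, so hash it first: H(key) = d1, then zero-pad to 3 bytes: K' = d1 00 00.
K' ⊕ ipad = e7 36 36.  K' ⊕ opad = 8d 5c 5c.
Inner input = (K'⊕ipad) ∥ m = e7 36 36 ∥ 53 76.
Inner hash: sum = 231+54+54+83+118 = 540; mod 256 = 28 → 1c.
Outer input = (K'⊕opad) ∥ inner = 8d 5c 5c ∥ 1c.
Outer hash (tag): sum = 141+92+92+28 = 353; mod 256 = 97 → 61.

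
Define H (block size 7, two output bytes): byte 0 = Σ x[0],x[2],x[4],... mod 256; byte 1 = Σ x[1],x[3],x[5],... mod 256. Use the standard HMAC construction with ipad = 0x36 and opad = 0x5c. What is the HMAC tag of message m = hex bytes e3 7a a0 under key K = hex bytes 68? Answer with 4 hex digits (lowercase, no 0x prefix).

6d8e

Key hex bytes 68 is 1 byte ≤ B = 7; zero-pad to 7 bytes: K' = 68 00 00 00 00 00 00.
K' ⊕ ipad = 5e 36 36 36 36 36 36.  K' ⊕ opad = 34 5c 5c 5c 5c 5c 5c.
Inner input = (K'⊕ipad) ∥ m = 5e 36 36 36 36 36 36 ∥ e3 7a a0.
Inner hash: even-index sum = 378 mod 256 = 122; odd-index sum = 549 mod 256 = 37 → 7a 25.
Outer input = (K'⊕opad) ∥ inner = 34 5c 5c 5c 5c 5c 5c ∥ 7a 25.
Outer hash (tag): even-index sum = 365 mod 256 = 109; odd-index sum = 398 mod 256 = 142 → 6d 8e.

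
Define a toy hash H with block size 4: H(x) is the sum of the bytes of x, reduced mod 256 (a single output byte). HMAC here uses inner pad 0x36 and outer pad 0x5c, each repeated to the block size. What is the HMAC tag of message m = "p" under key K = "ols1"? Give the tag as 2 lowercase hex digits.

Key "ols1" = 6f 6c 73 31 is exactly B = 4 bytes: K' = 6f 6c 73 31.
K' ⊕ ipad = 59 5a 45 07.  K' ⊕ opad = 33 30 2f 6d.
Inner input = (K'⊕ipad) ∥ m = 59 5a 45 07 ∥ 70.
Inner hash: sum = 89+90+69+7+112 = 367; mod 256 = 111 → 6f.
Outer input = (K'⊕opad) ∥ inner = 33 30 2f 6d ∥ 6f.
Outer hash (tag): sum = 51+48+47+109+111 = 366; mod 256 = 110 → 6e.

6e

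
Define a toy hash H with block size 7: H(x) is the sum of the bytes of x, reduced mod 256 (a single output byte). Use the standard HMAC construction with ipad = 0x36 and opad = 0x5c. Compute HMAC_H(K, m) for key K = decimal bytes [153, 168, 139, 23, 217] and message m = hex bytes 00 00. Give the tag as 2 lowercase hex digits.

Key decimal bytes [153, 168, 139, 23, 217] = 99 a8 8b 17 d9 is 5 bytes ≤ B = 7; zero-pad to 7 bytes: K' = 99 a8 8b 17 d9 00 00.
K' ⊕ ipad = af 9e bd 21 ef 36 36.  K' ⊕ opad = c5 f4 d7 4b 85 5c 5c.
Inner input = (K'⊕ipad) ∥ m = af 9e bd 21 ef 36 36 ∥ 00 00.
Inner hash: sum = 175+158+189+33+239+54+54+0+0 = 902; mod 256 = 134 → 86.
Outer input = (K'⊕opad) ∥ inner = c5 f4 d7 4b 85 5c 5c ∥ 86.
Outer hash (tag): sum = 197+244+215+75+133+92+92+134 = 1182; mod 256 = 158 → 9e.

9e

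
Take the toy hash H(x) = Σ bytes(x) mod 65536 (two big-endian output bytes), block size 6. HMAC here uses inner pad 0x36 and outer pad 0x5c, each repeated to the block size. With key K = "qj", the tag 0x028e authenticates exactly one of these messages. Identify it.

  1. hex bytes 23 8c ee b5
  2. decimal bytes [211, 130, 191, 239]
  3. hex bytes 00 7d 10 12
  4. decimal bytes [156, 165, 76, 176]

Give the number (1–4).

4

Key "qj" = 71 6a is 2 bytes ≤ B = 6; zero-pad to 6 bytes: K' = 71 6a 00 00 00 00.
K' ⊕ ipad = 47 5c 36 36 36 36; K' ⊕ opad = 2d 36 5c 5c 5c 5c.
m1: inner = H(47 5c 36 36 36 36 23 8c ee b5) = 03 cd; tag = H(2d 36 5c 5c 5c 5c 03 cd) = 02a3
m2: inner = H(47 5c 36 36 36 36 d3 82 bf ef) = 04 7e; tag = H(2d 36 5c 5c 5c 5c 04 7e) = 0255
m3: inner = H(47 5c 36 36 36 36 00 7d 10 12) = 02 1a; tag = H(2d 36 5c 5c 5c 5c 02 1a) = 01ef
m4: inner = H(47 5c 36 36 36 36 9c a5 4c b0) = 03 b8; tag = H(2d 36 5c 5c 5c 5c 03 b8) = 028e ← matches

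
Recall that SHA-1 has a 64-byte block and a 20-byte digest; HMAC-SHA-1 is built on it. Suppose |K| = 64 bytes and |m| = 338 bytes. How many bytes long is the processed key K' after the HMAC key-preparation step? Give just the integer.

Key is 64 ≤ 64 bytes, zero-padded: |K'| = 64.

64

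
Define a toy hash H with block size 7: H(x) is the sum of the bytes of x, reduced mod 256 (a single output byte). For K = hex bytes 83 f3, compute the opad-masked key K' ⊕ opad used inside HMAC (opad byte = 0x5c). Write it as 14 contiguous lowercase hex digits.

dfaf5c5c5c5c5c

Key hex bytes 83 f3 is 2 bytes ≤ B = 7; zero-pad to 7 bytes: K' = 83 f3 00 00 00 00 00.
XOR each byte with 0x5c: 83⊕5c=df, f3⊕5c=af, 00⊕5c=5c, 00⊕5c=5c, 00⊕5c=5c, 00⊕5c=5c, 00⊕5c=5c.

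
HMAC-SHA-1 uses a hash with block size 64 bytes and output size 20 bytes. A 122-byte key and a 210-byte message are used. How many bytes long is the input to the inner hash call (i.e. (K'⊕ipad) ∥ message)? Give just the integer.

Key is 122 > 64 bytes, so it is hashed to 20 bytes then zero-padded to 64: |K'| = 64.
Inner input = (K'⊕ipad) ∥ m → 64 + 210 = 274 bytes.

274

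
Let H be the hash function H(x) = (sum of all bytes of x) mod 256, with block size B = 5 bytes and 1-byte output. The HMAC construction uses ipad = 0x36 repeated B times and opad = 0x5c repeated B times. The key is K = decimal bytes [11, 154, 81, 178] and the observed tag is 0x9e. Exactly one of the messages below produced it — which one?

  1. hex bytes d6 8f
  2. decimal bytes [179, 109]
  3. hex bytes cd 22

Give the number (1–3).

Key decimal bytes [11, 154, 81, 178] = 0b 9a 51 b2 is 4 bytes ≤ B = 5; zero-pad to 5 bytes: K' = 0b 9a 51 b2 00.
K' ⊕ ipad = 3d ac 67 84 36; K' ⊕ opad = 57 c6 0d ee 5c.
m1: inner = H(3d ac 67 84 36 d6 8f) = 6f; tag = H(57 c6 0d ee 5c 6f) = e3
m2: inner = H(3d ac 67 84 36 b3 6d) = 2a; tag = H(57 c6 0d ee 5c 2a) = 9e ← matches
m3: inner = H(3d ac 67 84 36 cd 22) = f9; tag = H(57 c6 0d ee 5c f9) = 6d

2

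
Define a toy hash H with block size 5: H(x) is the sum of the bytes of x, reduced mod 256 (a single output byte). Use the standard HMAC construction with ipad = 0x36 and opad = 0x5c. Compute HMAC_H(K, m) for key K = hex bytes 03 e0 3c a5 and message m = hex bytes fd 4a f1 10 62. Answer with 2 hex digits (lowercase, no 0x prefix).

Key hex bytes 03 e0 3c a5 is 4 bytes ≤ B = 5; zero-pad to 5 bytes: K' = 03 e0 3c a5 00.
K' ⊕ ipad = 35 d6 0a 93 36.  K' ⊕ opad = 5f bc 60 f9 5c.
Inner input = (K'⊕ipad) ∥ m = 35 d6 0a 93 36 ∥ fd 4a f1 10 62.
Inner hash: sum = 53+214+10+147+54+253+74+241+16+98 = 1160; mod 256 = 136 → 88.
Outer input = (K'⊕opad) ∥ inner = 5f bc 60 f9 5c ∥ 88.
Outer hash (tag): sum = 95+188+96+249+92+136 = 856; mod 256 = 88 → 58.

58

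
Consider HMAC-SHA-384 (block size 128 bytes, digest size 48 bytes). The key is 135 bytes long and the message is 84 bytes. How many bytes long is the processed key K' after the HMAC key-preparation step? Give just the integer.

128

Key is 135 > 128 bytes, so it is hashed to 48 bytes then zero-padded to 128: |K'| = 128.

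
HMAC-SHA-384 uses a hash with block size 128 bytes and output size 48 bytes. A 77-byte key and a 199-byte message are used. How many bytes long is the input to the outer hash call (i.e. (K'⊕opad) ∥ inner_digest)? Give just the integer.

176

Key is 77 ≤ 128 bytes, zero-padded: |K'| = 128.
Outer input = (K'⊕opad) ∥ H(inner) → 128 + 48 = 176 bytes.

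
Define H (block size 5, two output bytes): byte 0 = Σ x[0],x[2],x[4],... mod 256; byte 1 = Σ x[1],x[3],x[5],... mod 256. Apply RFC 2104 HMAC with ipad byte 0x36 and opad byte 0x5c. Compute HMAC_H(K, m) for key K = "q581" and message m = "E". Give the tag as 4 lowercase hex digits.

3c61

Key "q581" = 71 35 38 31 is 4 bytes ≤ B = 5; zero-pad to 5 bytes: K' = 71 35 38 31 00.
K' ⊕ ipad = 47 03 0e 07 36.  K' ⊕ opad = 2d 69 64 6d 5c.
Inner input = (K'⊕ipad) ∥ m = 47 03 0e 07 36 ∥ 45.
Inner hash: even-index sum = 139 mod 256 = 139; odd-index sum = 79 mod 256 = 79 → 8b 4f.
Outer input = (K'⊕opad) ∥ inner = 2d 69 64 6d 5c ∥ 8b 4f.
Outer hash (tag): even-index sum = 316 mod 256 = 60; odd-index sum = 353 mod 256 = 97 → 3c 61.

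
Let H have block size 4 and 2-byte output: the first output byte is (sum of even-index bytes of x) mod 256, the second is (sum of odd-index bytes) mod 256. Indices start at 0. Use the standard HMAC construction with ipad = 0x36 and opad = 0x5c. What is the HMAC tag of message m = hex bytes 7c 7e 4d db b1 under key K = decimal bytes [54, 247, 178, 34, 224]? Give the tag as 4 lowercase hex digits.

Key decimal bytes [54, 247, 178, 34, 224] = 36 f7 b2 22 e0 is 5 bytes > B = 4, so hash it first: H(key) = c8 19, then zero-pad to 4 bytes: K' = c8 19 00 00.
K' ⊕ ipad = fe 2f 36 36.  K' ⊕ opad = 94 45 5c 5c.
Inner input = (K'⊕ipad) ∥ m = fe 2f 36 36 ∥ 7c 7e 4d db b1.
Inner hash: even-index sum = 686 mod 256 = 174; odd-index sum = 446 mod 256 = 190 → ae be.
Outer input = (K'⊕opad) ∥ inner = 94 45 5c 5c ∥ ae be.
Outer hash (tag): even-index sum = 414 mod 256 = 158; odd-index sum = 351 mod 256 = 95 → 9e 5f.

9e5f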